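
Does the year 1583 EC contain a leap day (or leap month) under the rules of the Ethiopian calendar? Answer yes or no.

yes

1583 mod 4 = 3; in the Ethiopian calendar a year is leap when year mod 4 = 3, so it is a leap year.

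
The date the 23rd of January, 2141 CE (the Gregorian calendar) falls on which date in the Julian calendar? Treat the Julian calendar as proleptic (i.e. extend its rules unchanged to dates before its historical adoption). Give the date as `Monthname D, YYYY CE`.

January 9, 2141 CE

The Julian–Gregorian offset here is 14 days (Julian trailing).
23 January 2141 Gregorian − 14 days → 9 January 2141 Julian.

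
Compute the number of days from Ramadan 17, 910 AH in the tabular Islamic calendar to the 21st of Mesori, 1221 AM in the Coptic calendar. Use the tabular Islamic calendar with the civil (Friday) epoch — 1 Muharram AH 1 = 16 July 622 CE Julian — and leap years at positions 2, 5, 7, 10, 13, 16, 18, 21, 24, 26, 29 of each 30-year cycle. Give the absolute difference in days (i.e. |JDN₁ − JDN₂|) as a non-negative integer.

174

First date → JDN 2270811; second date → JDN 2270985.
The interval is |2270811 − 2270985| = 174 days.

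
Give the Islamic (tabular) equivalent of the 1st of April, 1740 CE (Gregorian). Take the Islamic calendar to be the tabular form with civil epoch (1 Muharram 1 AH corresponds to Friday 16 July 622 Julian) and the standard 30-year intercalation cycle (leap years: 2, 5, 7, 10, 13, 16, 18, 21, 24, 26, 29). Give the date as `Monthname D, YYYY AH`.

Muharram 4, 1153 AH

Both dates share Julian Day Number 2356673; in the tabular Islamic calendar that is 4 Muharram 1153 AH.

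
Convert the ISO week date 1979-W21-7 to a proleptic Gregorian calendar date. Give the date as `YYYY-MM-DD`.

1979-05-27

ISO week 1 of 1979 is the week containing the first Thursday of 1979.
Week 21, day 7 (Sunday) lands on 1979-05-27.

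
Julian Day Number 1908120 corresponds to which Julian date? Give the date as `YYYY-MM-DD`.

0512-02-24

The proleptic Gregorian equivalent of JDN 1908120 is 26 February 512.
In the Julian calendar that day is 0512-02-24.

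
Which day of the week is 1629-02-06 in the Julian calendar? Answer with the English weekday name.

Friday

This is JDN 2316087 (16 February 1629 Gregorian).
2316087 ≡ 4 (mod 7); counting from Monday = 0 gives Friday.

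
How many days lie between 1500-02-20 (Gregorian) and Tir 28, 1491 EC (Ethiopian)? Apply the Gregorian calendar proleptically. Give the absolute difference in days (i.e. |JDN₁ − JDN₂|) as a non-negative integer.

First date → JDN 2268974; second date → JDN 2268590.
The interval is |2268974 − 2268590| = 384 days.

384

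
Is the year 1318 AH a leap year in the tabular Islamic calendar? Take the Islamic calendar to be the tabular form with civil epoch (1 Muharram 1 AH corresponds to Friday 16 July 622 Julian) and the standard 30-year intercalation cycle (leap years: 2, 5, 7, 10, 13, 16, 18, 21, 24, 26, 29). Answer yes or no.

no

Year 1318 AH is year 28 of its 30-year cycle; leap positions are 2, 5, 7, 10, 13, 16, 18, 21, 24, 26, 29, so it is a common year (354 days).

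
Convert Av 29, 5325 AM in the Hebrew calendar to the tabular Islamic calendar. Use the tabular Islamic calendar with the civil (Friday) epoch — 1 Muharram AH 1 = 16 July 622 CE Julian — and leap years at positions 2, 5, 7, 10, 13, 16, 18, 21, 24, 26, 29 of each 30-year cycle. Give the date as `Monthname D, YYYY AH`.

Dhu al-Hijjah 28, 972 AH

Both dates share Julian Day Number 2292882; in the tabular Islamic calendar that is 28 Dhu al-Hijjah 972 AH.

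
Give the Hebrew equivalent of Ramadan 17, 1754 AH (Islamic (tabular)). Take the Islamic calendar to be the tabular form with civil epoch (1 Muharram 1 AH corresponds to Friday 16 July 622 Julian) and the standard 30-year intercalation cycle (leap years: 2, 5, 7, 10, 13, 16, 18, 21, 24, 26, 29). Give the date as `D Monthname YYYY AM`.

17 Tevet 6084 AM

Julian Day Number of the source date = 2569897.
Converting JDN 2569897 to the Hebrew calendar gives 17 Tevet 6084 AM.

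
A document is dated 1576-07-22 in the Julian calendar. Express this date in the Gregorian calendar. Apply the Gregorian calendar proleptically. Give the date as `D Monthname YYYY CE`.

1 August 1576 CE

At this point the Julian calendar is 10 days behind the Gregorian.
22 July 1576 Julian + 10 days → 1 August 1576 Gregorian.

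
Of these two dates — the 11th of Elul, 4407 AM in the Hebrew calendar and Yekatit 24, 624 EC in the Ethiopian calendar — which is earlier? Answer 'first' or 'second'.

Converting both to JDN: 1957604 vs 1951945; the smaller is the second.

second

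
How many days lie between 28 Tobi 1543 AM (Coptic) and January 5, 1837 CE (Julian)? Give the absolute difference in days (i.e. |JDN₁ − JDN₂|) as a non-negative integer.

3635

JDN of the first date = 2388392.
JDN of the second date = 2392027.
|2392027 − 2388392| = 3635.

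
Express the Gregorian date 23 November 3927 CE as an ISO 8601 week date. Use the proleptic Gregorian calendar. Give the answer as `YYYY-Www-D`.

3927-W47-3

The weekday is Wednesday (ISO weekday 3).
That Wednesday belongs to ISO week 47 of ISO year 3927.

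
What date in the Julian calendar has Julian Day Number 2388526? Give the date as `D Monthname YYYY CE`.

The Gregorian equivalent of JDN 2388526 is 18 June 1827.
In the Julian calendar that day is 6 June 1827 CE.

6 June 1827 CE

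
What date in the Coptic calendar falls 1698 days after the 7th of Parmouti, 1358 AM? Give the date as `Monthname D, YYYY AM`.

Hathor 29, 1363 AM

Counting 1698 days forward from JDN 2320890 reaches JDN 2322588, which is Hathor 29, 1363 AM.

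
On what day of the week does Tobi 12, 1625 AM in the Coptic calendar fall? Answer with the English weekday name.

This is JDN 2418327 (20 January 1909 Gregorian).
JDN 2418327 mod 7 = 2, and JDN 0 was a Monday, so this is a Wednesday.

Wednesday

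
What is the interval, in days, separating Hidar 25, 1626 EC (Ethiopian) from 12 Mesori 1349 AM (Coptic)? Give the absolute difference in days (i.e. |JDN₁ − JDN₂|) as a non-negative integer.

JDN of the first date = 2317836.
JDN of the second date = 2317728.
|2317728 − 2317836| = 108.

108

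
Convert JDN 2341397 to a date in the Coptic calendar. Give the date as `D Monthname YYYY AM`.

30 Pashons 1414 AM

The Gregorian equivalent of JDN 2341397 is 4 June 1698.
In the Coptic calendar that day is 30 Pashons 1414 AM.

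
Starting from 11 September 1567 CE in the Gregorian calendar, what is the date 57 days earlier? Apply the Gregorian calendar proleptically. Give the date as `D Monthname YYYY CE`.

16 July 1567 CE

Counting 57 days back from JDN 2293648 reaches JDN 2293591, which is 16 July 1567 CE.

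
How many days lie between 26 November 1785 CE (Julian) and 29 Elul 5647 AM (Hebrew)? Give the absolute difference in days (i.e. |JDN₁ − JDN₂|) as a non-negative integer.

37174

First date → JDN 2373359; second date → JDN 2410533.
The interval is |2373359 − 2410533| = 37174 days.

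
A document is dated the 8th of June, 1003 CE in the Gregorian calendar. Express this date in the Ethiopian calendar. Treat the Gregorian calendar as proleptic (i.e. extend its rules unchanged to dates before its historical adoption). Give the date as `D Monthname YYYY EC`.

8 Sene 995 EC

Julian Day Number of the source date = 2087556.
Converting JDN 2087556 to the Ethiopian calendar gives 8 Sene 995 EC.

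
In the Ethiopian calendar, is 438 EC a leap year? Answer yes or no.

no

438 mod 4 = 2; in the Ethiopian calendar a year is leap when year mod 4 = 3, so it is a common year.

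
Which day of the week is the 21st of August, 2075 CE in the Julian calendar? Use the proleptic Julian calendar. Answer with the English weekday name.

Tuesday

This is JDN 2479184 (3 September 2075 Gregorian).
Since JDN mod 7 = 1 (0 = Monday), the day is Tuesday.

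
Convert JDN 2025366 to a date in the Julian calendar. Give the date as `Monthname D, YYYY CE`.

The proleptic Gregorian equivalent of JDN 2025366 is 28 February 833.
In the Julian calendar that day is February 24, 833 CE.

February 24, 833 CE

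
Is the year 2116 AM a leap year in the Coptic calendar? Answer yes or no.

2116 mod 4 = 0; in the Coptic calendar a year is leap when year mod 4 = 3, so it is a common year.

no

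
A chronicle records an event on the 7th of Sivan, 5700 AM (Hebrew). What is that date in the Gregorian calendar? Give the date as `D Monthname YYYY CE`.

13 June 1940 CE

Julian Day Number of the source date = 2429794.
Converting JDN 2429794 to the Gregorian calendar gives 13 June 1940 CE.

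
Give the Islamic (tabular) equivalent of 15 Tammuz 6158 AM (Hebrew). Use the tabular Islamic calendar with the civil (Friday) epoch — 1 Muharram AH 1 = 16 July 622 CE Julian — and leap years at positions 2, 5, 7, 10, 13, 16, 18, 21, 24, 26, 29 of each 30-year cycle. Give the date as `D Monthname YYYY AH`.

14 Jumada al-Thani 1831 AH

The source date corresponds to 30 June 2398 in the Gregorian calendar (JDN 2597092).
That day falls on 14 Jumada al-Thani 1831 AH in the tabular Islamic calendar.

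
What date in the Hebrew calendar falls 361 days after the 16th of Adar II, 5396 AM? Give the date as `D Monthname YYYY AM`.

Counting 361 days forward from JDN 2318679 reaches JDN 2319040, which is 23 Adar 5397 AM.

23 Adar 5397 AM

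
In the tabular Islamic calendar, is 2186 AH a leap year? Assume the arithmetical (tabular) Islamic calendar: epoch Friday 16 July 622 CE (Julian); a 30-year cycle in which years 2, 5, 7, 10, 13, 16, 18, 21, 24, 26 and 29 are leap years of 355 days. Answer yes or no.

yes

Year 2186 AH is year 26 of its 30-year cycle; leap positions are 2, 5, 7, 10, 13, 16, 18, 21, 24, 26, 29, so it is a leap year (355 days).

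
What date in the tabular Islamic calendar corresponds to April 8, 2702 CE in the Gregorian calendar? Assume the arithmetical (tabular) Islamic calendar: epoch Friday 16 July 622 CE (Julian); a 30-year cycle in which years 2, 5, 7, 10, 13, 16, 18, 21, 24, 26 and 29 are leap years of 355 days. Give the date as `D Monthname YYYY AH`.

Julian Day Number of the source date = 2708042.
Converting JDN 2708042 to the tabular Islamic calendar gives 18 Rajab 2144 AH.

18 Rajab 2144 AH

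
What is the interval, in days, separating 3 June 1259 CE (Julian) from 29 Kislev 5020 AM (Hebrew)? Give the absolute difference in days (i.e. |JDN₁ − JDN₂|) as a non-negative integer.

First date → JDN 2181061; second date → JDN 2181257.
The interval is |2181061 − 2181257| = 196 days.

196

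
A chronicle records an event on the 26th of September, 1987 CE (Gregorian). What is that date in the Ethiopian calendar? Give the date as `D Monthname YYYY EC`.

15 Meskerem 1980 EC

Julian Day Number of the source date = 2447065.
Converting JDN 2447065 to the Ethiopian calendar gives 15 Meskerem 1980 EC.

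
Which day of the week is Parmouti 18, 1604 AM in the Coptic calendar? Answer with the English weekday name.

In the Gregorian calendar this is 25 April 1888 (JDN 2410753).
2410753 ≡ 2 (mod 7); counting from Monday = 0 gives Wednesday.

Wednesday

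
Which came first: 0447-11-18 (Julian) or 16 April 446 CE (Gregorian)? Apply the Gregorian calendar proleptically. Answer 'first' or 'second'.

second

First date → JDN 1884646; second date → JDN 1884064.
JDN 1884064 < JDN 1884646, so the second date is earlier.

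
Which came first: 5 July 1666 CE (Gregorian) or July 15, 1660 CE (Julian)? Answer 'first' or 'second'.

second

The two dates have Julian Day Numbers 2329740 and 2327569 respectively.
Since 2327569 < 2329740, the second date comes first.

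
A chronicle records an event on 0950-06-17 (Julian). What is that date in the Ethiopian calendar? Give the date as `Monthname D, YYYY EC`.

Julian Day Number of the source date = 2068213.
Converting JDN 2068213 to the Ethiopian calendar gives 23 Sene 942 EC.

Sene 23, 942 EC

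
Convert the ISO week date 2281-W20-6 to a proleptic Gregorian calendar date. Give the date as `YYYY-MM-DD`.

ISO week 1 of 2281 is the week containing the first Thursday of 2281.
Week 20, day 6 (Saturday) lands on 2281-05-21.

2281-05-21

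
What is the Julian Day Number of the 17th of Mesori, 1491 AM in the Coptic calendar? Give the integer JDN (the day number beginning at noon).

2369598

Equivalently 21 August 1775 (Gregorian).
JDN 2451545 is 1 January 2000 CE (Gregorian); the target day is −81947 days from there, so JDN = 2369598.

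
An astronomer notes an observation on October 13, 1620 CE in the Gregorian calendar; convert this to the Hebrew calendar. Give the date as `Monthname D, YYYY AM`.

Tishrei 16, 5381 AM

Julian Day Number of the source date = 2313039.
Converting JDN 2313039 to the Hebrew calendar gives 16 Tishrei 5381 AM.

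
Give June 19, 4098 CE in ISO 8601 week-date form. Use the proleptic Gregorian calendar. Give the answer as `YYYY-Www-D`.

4098-W25-4

The weekday is Thursday (ISO weekday 4).
That Thursday belongs to ISO week 25 of ISO year 4098.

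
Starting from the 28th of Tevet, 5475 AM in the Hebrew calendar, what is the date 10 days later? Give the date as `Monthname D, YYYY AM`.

Counting 10 days forward from JDN 2347453 reaches JDN 2347463, which is Shevat 9, 5475 AM.

Shevat 9, 5475 AM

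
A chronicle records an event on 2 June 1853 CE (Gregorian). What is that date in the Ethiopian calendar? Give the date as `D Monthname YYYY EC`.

Julian Day Number of the source date = 2398007.
Converting JDN 2398007 to the Ethiopian calendar gives 26 Ginbot 1845 EC.

26 Ginbot 1845 EC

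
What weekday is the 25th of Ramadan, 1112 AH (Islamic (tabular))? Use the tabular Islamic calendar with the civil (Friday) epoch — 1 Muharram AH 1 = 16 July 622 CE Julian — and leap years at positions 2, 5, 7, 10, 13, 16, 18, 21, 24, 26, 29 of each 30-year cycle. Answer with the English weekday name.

Saturday

Equivalently 5 March 1701 Gregorian, JDN 2342401.
JDN 2342401 mod 7 = 5, and JDN 0 was a Monday, so this is a Saturday.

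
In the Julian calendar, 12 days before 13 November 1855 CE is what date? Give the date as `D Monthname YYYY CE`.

1 November 1855 CE

Counting 12 days back from JDN 2398913 reaches JDN 2398901, which is 1 November 1855 CE.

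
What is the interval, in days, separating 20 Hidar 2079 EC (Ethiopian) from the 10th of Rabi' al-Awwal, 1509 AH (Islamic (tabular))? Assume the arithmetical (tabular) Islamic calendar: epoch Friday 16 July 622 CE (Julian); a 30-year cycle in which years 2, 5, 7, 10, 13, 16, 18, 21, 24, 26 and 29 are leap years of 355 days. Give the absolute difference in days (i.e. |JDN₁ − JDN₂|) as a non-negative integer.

JDN of the first date = 2483289.
JDN of the second date = 2482893.
|2482893 − 2483289| = 396.

396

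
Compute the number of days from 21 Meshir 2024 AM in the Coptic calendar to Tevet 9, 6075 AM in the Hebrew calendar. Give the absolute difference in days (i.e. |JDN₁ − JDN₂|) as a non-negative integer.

2480

JDN of the first date = 2564101.
JDN of the second date = 2566581.
|2566581 − 2564101| = 2480.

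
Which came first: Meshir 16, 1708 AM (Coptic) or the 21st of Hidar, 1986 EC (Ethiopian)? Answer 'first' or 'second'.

The two dates have Julian Day Numbers 2448677 and 2449322 respectively.
Since 2448677 < 2449322, the first date comes first.

first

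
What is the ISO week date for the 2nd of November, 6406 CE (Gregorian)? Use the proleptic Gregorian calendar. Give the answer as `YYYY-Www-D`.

The weekday is Thursday (ISO weekday 4).
That Thursday belongs to ISO week 44 of ISO year 6406.

6406-W44-4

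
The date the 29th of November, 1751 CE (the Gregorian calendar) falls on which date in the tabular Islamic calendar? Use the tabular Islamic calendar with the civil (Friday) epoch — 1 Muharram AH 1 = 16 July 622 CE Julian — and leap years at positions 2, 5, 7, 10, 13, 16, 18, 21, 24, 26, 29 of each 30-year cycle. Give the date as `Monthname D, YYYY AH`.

Both dates share Julian Day Number 2360932; in the tabular Islamic calendar that is 10 Muharram 1165 AH.

Muharram 10, 1165 AH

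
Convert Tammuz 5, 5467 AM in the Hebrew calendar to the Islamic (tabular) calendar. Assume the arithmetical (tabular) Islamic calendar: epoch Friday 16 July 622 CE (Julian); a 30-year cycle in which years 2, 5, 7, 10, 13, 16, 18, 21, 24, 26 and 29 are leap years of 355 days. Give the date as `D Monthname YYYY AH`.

4 Rabi' al-Thani 1119 AH

Both dates share Julian Day Number 2344714; in the tabular Islamic calendar that is 4 Rabi' al-Thani 1119 AH.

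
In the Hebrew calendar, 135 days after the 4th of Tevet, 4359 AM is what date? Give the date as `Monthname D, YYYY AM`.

The starting date is JDN 1939819; 1939819 + 135 = 1939954.
JDN 1939954 corresponds to Nisan 21, 4359 AM.

Nisan 21, 4359 AM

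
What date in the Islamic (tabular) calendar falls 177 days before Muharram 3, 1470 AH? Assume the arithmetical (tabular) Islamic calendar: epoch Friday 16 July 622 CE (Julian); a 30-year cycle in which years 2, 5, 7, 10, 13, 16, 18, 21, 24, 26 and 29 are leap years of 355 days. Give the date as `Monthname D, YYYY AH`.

Rajab 4, 1469 AH

The starting date is JDN 2469007; 2469007 − 177 = 2468830.
JDN 2468830 corresponds to Rajab 4, 1469 AH.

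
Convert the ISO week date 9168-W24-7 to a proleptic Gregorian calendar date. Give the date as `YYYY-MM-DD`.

9168-06-16

ISO week 1 of 9168 is the week containing the first Thursday of 9168.
Week 24, day 7 (Sunday) lands on 9168-06-16.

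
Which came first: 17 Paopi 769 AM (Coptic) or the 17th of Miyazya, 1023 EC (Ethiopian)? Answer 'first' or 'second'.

second

First date → JDN 2105588; second date → JDN 2097732.
JDN 2097732 < JDN 2105588, so the second date is earlier.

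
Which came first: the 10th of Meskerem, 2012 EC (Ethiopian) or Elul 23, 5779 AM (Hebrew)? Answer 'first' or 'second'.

Converting both to JDN: 2458748 vs 2458750; the smaller is the first.

first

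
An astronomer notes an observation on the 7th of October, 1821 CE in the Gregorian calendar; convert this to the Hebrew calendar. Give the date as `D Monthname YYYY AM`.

11 Tishrei 5582 AM

Julian Day Number of the source date = 2386446.
Converting JDN 2386446 to the Hebrew calendar gives 11 Tishrei 5582 AM.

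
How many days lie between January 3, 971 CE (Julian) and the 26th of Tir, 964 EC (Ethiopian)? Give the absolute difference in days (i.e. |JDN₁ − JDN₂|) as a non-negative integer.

384

JDN of the first date = 2075718.
JDN of the second date = 2076102.
|2076102 − 2075718| = 384.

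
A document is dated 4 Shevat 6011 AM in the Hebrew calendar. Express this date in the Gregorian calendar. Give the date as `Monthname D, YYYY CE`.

January 28, 2251 CE

Both dates share Julian Day Number 2543248; in the Gregorian calendar that is 28 January 2251 CE.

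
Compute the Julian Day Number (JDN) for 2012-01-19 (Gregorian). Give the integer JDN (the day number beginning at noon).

2455946

JDN 2299161 is 15 October 1582 CE (Gregorian); the target day is +156785 days from there, so JDN = 2455946.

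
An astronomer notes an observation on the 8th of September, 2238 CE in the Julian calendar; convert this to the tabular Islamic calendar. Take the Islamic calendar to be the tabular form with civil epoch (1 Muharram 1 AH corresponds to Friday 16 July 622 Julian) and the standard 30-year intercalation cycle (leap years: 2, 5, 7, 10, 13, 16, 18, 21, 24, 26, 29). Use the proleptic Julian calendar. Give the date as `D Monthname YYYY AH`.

13 Shawwal 1666 AH

The source date corresponds to 23 September 2238 in the Gregorian calendar (JDN 2538738).
That day falls on 13 Shawwal 1666 AH in the tabular Islamic calendar.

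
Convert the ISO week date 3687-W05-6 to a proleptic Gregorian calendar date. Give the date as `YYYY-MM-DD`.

3687-02-01

ISO week 1 of 3687 is the week containing the first Thursday of 3687.
Week 5, day 6 (Saturday) lands on 3687-02-01.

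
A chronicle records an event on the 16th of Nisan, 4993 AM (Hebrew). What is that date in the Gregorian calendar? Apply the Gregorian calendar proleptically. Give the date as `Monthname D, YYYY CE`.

April 4, 1233 CE

Julian Day Number of the source date = 2171498.
Converting JDN 2171498 to the Gregorian calendar gives 4 April 1233 CE.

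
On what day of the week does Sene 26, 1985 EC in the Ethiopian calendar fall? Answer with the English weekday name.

Equivalently 3 July 1993 Gregorian, JDN 2449172.
2449172 ≡ 5 (mod 7); counting from Monday = 0 gives Saturday.

Saturday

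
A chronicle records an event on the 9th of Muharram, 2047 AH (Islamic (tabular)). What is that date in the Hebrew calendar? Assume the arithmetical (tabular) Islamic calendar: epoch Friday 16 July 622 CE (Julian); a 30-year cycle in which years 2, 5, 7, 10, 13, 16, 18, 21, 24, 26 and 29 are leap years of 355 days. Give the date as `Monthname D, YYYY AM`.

Elul 9, 6367 AM

The source date corresponds to 24 August 2607 in the Gregorian calendar (JDN 2673482).
That day falls on 9 Elul 6367 AM in the Hebrew calendar.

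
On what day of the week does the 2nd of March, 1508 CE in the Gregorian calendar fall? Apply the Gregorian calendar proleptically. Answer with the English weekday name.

Monday

JDN 2271906 mod 7 = 0, and JDN 0 was a Monday, so this is a Monday.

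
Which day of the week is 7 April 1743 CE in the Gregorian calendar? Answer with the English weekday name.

Sunday

Since JDN mod 7 = 6 (0 = Monday), the day is Sunday.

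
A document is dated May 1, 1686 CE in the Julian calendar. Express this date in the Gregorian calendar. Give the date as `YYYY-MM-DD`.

The Julian–Gregorian offset here is 10 days (Julian trailing).
1 May 1686 Julian + 10 days → 11 May 1686 Gregorian.

1686-05-11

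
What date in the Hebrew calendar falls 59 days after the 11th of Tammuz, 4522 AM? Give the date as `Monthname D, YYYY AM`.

Elul 11, 4522 AM

JDN of the 11th of Tammuz, 4522 AM = 1999566.
1999566 + 59 = 1999625.
JDN 1999625 in the Hebrew calendar is Elul 11, 4522 AM.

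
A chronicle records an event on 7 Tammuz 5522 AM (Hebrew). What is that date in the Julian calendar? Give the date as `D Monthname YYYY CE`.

17 June 1762 CE

Julian Day Number of the source date = 2364796.
Converting JDN 2364796 to the Julian calendar gives 17 June 1762 CE.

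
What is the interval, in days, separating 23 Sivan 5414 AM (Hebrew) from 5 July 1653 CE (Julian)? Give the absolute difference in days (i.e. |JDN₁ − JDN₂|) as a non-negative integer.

First date → JDN 2325330; second date → JDN 2325002.
The interval is |2325330 − 2325002| = 328 days.

328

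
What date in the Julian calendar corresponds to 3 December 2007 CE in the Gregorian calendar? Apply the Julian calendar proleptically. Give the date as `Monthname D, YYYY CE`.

For dates in this range the Gregorian date is 13 days ahead of the Julian.
3 December 2007 Gregorian − 13 days → 20 November 2007 Julian.

November 20, 2007 CE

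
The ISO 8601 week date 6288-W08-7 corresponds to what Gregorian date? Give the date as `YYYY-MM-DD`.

ISO week 1 of 6288 is the week containing the first Thursday of 6288.
Week 8, day 7 (Sunday) lands on 6288-02-26.

6288-02-26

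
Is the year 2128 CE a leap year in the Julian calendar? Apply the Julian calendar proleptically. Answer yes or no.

yes

2128 mod 4 = 0, so it is a leap year in the Julian calendar.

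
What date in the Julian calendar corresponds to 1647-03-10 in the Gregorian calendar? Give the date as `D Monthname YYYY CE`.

28 February 1647 CE

For dates in this range the Gregorian date is 10 days ahead of the Julian.
10 March 1647 Gregorian − 10 days → 28 February 1647 Julian.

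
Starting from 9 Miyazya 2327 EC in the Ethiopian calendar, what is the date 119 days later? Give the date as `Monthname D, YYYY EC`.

Nehase 8, 2327 EC

The starting date is JDN 2574010; 2574010 + 119 = 2574129.
JDN 2574129 corresponds to Nehase 8, 2327 EC.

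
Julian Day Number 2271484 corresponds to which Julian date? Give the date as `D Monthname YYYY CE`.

26 December 1506 CE

JDN 2271484 is 5 January 1507 in the proleptic Gregorian calendar.
In the Julian calendar that day is 26 December 1506 CE.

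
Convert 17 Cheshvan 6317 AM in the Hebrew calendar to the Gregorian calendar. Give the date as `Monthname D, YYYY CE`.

November 22, 2556 CE

Both dates share Julian Day Number 2654946; in the Gregorian calendar that is 22 November 2556 CE.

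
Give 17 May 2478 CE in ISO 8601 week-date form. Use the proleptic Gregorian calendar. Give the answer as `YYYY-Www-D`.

2478-W20-2

The weekday is Tuesday (ISO weekday 2).
That Tuesday belongs to ISO week 20 of ISO year 2478.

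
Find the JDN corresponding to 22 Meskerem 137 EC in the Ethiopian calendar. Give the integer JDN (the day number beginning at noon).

1773916

Equivalently 18 September 144 (proleptic Gregorian).
JDN 2400001 is 17 November 1858 CE (Gregorian), MJD 0; the target day is −626085 days from there, so JDN = 1773916.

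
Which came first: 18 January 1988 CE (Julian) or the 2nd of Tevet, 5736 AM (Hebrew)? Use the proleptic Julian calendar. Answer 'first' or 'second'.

The two dates have Julian Day Numbers 2447192 and 2442753 respectively.
Since 2442753 < 2447192, the second date comes first.

second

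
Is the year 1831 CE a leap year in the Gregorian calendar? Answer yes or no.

no

1831 is not divisible by 4, so it is a common year.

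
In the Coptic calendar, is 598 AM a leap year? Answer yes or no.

598 mod 4 = 2; in the Coptic calendar a year is leap when year mod 4 = 3, so it is a common year.

no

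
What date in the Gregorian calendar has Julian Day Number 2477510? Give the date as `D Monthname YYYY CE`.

Counting from JDN 2299161 = 15 Oct 1582 gives an offset of 178349 days.

2 February 2071 CE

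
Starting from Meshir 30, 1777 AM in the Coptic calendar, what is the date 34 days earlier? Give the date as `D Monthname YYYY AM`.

Counting 34 days back from JDN 2473893 reaches JDN 2473859, which is 26 Tobi 1777 AM.

26 Tobi 1777 AM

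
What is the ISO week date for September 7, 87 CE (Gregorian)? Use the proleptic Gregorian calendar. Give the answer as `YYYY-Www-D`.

0087-W36-7

The weekday is Sunday (ISO weekday 7).
That Sunday belongs to ISO week 36 of ISO year 87.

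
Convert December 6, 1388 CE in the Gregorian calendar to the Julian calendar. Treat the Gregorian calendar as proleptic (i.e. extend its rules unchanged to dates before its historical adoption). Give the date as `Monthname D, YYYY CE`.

November 28, 1388 CE

For dates in this range the Gregorian date is 8 days ahead of the Julian.
6 December 1388 Gregorian − 8 days → 28 November 1388 Julian.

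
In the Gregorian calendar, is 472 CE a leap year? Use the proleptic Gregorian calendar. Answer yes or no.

472 is divisible by 4 and not by 100, so it is a leap year.

yes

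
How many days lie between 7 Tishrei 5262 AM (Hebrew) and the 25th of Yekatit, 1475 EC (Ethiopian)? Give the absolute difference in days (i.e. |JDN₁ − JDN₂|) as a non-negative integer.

JDN of the first date = 2269560.
JDN of the second date = 2262773.
|2262773 − 2269560| = 6787.

6787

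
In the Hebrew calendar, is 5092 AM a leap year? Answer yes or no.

yes

Hebrew year 5092 is year 19 of its 19-year Metonic cycle; leap years are at positions 3, 6, 8, 11, 14, 17, 19, so it is a leap year (13 months).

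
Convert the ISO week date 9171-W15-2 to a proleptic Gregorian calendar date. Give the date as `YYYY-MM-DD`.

ISO week 1 of 9171 is the week containing the first Thursday of 9171.
Week 15, day 2 (Tuesday) lands on 9171-04-13.

9171-04-13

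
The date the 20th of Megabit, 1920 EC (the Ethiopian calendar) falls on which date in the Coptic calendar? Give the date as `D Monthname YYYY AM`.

20 Paremhat 1644 AM

Julian Day Number of the source date = 2425335.
Converting JDN 2425335 to the Coptic calendar gives 20 Paremhat 1644 AM.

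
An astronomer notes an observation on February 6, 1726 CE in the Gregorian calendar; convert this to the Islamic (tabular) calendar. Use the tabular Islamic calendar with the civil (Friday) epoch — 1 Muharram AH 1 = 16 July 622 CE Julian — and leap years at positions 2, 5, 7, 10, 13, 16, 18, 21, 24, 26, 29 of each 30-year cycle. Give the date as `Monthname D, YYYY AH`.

Julian Day Number of the source date = 2351505.
Converting JDN 2351505 to the tabular Islamic calendar gives 3 Jumada al-Thani 1138 AH.

Jumada al-Thani 3, 1138 AH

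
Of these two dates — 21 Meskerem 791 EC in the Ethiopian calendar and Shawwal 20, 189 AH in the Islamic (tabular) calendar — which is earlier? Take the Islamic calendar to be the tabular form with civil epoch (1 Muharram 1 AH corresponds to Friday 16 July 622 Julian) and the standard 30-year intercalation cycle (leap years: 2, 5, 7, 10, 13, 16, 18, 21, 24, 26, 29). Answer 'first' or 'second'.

first

The two dates have Julian Day Numbers 2012788 and 2015346 respectively.
Since 2012788 < 2015346, the first date comes first.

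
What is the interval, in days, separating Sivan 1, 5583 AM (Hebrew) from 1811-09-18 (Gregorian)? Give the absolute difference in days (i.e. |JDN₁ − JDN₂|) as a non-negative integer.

JDN of the first date = 2387027.
JDN of the second date = 2382774.
|2382774 − 2387027| = 4253.

4253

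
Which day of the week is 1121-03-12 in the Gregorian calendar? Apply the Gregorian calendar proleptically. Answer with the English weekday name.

Saturday

Since JDN mod 7 = 5 (0 = Monday), the day is Saturday.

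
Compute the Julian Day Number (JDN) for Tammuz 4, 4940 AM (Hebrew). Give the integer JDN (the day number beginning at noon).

Equivalently 6 July 1180 (proleptic Gregorian).
JDN 2451545 is 1 January 2000 CE (Gregorian); the target day is −299312 days from there, so JDN = 2152233.

2152233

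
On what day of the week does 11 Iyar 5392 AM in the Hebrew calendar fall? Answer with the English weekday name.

This is JDN 2317258 (2 May 1632 Gregorian).
2317258 ≡ 6 (mod 7); counting from Monday = 0 gives Sunday.

Sunday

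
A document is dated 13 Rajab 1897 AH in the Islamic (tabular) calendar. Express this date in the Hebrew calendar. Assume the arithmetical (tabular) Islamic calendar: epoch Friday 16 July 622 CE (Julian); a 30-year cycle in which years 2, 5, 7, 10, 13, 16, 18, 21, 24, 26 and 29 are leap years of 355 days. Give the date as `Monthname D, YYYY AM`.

Av 13, 6222 AM

The source date corresponds to 9 August 2462 in the Gregorian calendar (JDN 2620508).
That day falls on 13 Av 6222 AM in the Hebrew calendar.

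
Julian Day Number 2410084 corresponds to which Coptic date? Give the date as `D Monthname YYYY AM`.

20 Paoni 1602 AM

The Gregorian equivalent of JDN 2410084 is 26 June 1886.
In the Coptic calendar that day is 20 Paoni 1602 AM.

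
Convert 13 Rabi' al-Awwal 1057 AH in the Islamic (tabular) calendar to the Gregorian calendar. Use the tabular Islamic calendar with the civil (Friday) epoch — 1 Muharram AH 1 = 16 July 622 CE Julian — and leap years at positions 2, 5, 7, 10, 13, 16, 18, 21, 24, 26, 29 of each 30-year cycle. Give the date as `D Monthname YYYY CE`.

18 April 1647 CE

Both dates share Julian Day Number 2322722; in the Gregorian calendar that is 18 April 1647 CE.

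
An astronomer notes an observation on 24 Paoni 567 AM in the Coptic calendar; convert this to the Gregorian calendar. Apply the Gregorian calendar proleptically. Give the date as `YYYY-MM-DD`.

0851-06-22

Both dates share Julian Day Number 2032054; in the Gregorian calendar that is 22 June 851 CE.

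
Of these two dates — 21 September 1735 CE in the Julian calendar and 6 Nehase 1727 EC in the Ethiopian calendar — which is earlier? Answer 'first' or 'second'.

second

Converting both to JDN: 2355030 vs 2354977; the smaller is the second.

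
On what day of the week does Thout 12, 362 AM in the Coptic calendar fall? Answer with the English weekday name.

Friday

This is JDN 1956896 (12 September 645 Gregorian).
JDN 1956896 mod 7 = 4, and JDN 0 was a Monday, so this is a Friday.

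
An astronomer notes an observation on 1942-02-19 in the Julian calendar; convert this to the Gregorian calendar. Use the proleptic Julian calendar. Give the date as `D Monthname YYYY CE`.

4 March 1942 CE

For dates in this range the Gregorian date is 13 days ahead of the Julian.
19 February 1942 Julian + 13 days → 4 March 1942 Gregorian.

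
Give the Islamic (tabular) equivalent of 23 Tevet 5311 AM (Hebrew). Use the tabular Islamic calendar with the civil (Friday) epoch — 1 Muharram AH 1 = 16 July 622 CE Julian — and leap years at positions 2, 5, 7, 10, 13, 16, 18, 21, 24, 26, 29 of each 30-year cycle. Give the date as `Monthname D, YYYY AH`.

Both dates share Julian Day Number 2287561; in the tabular Islamic calendar that is 22 Dhu al-Hijjah 957 AH.

Dhu al-Hijjah 22, 957 AH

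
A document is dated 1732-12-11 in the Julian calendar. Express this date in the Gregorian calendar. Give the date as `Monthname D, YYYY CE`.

December 22, 1732 CE

For dates in this range the Gregorian date is 11 days ahead of the Julian.
11 December 1732 Julian + 11 days → 22 December 1732 Gregorian.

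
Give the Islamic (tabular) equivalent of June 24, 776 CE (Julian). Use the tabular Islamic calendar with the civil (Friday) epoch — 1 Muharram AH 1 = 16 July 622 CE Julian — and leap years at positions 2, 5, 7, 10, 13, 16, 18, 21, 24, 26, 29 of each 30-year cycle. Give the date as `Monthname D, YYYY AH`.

Julian Day Number of the source date = 2004667.
Converting JDN 2004667 to the tabular Islamic calendar gives 2 Ramadan 159 AH.

Ramadan 2, 159 AH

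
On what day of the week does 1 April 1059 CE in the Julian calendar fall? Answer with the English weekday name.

Equivalently 7 April 1059 Gregorian, JDN 2107948.
2107948 ≡ 3 (mod 7); counting from Monday = 0 gives Thursday.

Thursday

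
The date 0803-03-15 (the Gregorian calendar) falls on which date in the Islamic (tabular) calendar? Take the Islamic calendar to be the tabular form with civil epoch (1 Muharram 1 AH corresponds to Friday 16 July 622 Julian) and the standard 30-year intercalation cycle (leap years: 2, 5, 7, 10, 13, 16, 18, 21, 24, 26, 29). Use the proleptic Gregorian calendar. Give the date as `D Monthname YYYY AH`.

13 Rabi' al-Awwal 187 AH

Both dates share Julian Day Number 2014423; in the tabular Islamic calendar that is 13 Rabi' al-Awwal 187 AH.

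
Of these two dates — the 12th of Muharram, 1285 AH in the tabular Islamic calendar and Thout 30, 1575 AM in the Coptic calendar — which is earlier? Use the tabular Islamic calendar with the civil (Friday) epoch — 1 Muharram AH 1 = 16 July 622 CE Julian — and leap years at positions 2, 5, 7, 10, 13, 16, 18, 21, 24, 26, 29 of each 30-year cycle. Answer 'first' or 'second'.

second

Converting both to JDN: 2403458 vs 2399962; the smaller is the second.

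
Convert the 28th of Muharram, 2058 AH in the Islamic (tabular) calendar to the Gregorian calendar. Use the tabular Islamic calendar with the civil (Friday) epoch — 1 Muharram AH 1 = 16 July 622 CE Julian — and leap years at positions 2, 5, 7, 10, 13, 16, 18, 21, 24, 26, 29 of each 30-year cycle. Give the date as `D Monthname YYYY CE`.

15 May 2618 CE

Both dates share Julian Day Number 2677399; in the Gregorian calendar that is 15 May 2618 CE.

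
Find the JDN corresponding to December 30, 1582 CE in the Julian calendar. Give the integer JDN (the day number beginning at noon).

Equivalently 9 January 1583 (Gregorian).
JDN 2400001 is 17 November 1858 CE (Gregorian), MJD 0; the target day is −100754 days from there, so JDN = 2299247.

2299247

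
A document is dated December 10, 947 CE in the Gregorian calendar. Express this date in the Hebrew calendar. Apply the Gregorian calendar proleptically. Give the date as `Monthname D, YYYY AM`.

Both dates share Julian Day Number 2067288; in the Hebrew calendar that is 19 Kislev 4708 AM.

Kislev 19, 4708 AM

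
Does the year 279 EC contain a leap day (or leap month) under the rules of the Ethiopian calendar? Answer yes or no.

279 mod 4 = 3; in the Ethiopian calendar a year is leap when year mod 4 = 3, so it is a leap year.

yes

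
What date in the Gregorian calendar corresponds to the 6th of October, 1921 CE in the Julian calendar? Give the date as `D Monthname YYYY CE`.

19 October 1921 CE

The Julian–Gregorian offset here is 13 days (Julian trailing).
6 October 1921 Julian + 13 days → 19 October 1921 Gregorian.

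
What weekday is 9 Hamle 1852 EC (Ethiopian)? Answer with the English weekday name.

Sunday

Equivalently 15 July 1860 Gregorian, JDN 2400607.
Since JDN mod 7 = 6 (0 = Monday), the day is Sunday.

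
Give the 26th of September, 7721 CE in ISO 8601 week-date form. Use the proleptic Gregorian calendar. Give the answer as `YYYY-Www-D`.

7721-W39-5

The weekday is Friday (ISO weekday 5).
That Friday belongs to ISO week 39 of ISO year 7721.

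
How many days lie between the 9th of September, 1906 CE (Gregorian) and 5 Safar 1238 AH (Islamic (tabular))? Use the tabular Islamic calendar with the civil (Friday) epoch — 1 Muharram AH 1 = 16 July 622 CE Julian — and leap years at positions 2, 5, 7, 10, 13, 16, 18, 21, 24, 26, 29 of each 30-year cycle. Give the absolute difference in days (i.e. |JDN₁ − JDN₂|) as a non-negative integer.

30637

First date → JDN 2417463; second date → JDN 2386826.
The interval is |2417463 − 2386826| = 30637 days.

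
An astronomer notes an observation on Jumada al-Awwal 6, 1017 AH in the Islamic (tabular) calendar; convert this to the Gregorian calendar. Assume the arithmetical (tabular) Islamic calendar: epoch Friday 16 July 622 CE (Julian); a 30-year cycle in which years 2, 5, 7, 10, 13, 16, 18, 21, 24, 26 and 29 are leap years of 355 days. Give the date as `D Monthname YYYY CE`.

18 August 1608 CE

Both dates share Julian Day Number 2308600; in the Gregorian calendar that is 18 August 1608 CE.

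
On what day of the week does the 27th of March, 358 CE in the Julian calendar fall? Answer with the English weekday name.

Friday

This is JDN 1851903 (28 March 358 Gregorian).
1851903 ≡ 4 (mod 7); counting from Monday = 0 gives Friday.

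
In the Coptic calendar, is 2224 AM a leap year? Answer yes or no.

no

2224 mod 4 = 0; in the Coptic calendar a year is leap when year mod 4 = 3, so it is a common year.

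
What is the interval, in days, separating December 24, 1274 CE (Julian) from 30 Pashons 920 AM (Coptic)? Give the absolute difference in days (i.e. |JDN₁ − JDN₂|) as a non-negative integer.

25780

First date → JDN 2186744; second date → JDN 2160964.
The interval is |2186744 − 2160964| = 25780 days.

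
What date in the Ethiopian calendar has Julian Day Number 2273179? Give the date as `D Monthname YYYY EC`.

JDN 2273179 is 27 August 1511 in the proleptic Gregorian calendar.
In the Ethiopian calendar that day is 24 Nehase 1503 EC.

24 Nehase 1503 EC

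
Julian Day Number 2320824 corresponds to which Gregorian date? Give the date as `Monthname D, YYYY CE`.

February 5, 1642 CE

Counting from JDN 2299161 = 15 Oct 1582 gives an offset of 21663 days.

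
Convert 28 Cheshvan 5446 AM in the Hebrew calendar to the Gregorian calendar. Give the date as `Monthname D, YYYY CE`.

Both dates share Julian Day Number 2336823; in the Gregorian calendar that is 25 November 1685 CE.

November 25, 1685 CE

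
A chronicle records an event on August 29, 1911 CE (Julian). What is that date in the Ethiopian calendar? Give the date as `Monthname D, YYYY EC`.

Both dates share Julian Day Number 2419291; in the Ethiopian calendar that is 6 Pagume 1903 EC.

Pagume 6, 1903 EC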